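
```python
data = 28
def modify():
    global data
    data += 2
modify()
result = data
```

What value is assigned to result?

Step 1: data = 28 globally.
Step 2: modify() modifies global data: data += 2 = 30.
Step 3: result = 30

The answer is 30.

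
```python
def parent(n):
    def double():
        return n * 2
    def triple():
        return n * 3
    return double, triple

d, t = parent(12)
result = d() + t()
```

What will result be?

Step 1: Both closures capture the same n = 12.
Step 2: d() = 12 * 2 = 24, t() = 12 * 3 = 36.
Step 3: result = 24 + 36 = 60

The answer is 60.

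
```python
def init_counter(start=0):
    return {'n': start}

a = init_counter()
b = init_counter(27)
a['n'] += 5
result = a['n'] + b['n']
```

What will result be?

Step 1: init_counter() returns a new dict each call (immutable default 0).
Step 2: a = {'n': 0}, b = {'n': 27}.
Step 3: a['n'] += 5 = 5. result = 5 + 27 = 32

The answer is 32.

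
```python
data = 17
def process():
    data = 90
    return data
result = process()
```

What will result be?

Step 1: Global data = 17.
Step 2: process() creates local data = 90, shadowing the global.
Step 3: Returns local data = 90. result = 90

The answer is 90.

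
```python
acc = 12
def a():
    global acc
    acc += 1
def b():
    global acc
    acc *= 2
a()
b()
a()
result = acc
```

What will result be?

Step 1: acc = 12.
Step 2: a(): acc = 12 + 1 = 13.
Step 3: b(): acc = 13 * 2 = 26.
Step 4: a(): acc = 26 + 1 = 27

The answer is 27.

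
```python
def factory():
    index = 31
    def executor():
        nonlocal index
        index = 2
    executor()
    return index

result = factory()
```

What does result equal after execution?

Step 1: factory() sets index = 31.
Step 2: executor() uses nonlocal to reassign index = 2.
Step 3: result = 2

The answer is 2.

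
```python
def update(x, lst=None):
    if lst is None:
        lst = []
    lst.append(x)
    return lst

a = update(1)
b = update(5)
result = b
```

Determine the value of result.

Step 1: None default with guard creates a NEW list each call.
Step 2: a = [1] (fresh list). b = [5] (another fresh list).
Step 3: result = [5] (this is the fix for mutable default)

The answer is [5].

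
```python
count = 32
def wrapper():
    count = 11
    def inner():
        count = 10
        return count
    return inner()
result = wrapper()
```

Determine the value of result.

Step 1: Three scopes define count: global (32), wrapper (11), inner (10).
Step 2: inner() has its own local count = 10, which shadows both enclosing and global.
Step 3: result = 10 (local wins in LEGB)

The answer is 10.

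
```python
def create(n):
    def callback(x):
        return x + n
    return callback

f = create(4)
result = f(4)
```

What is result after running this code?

Step 1: create(4) creates a closure that captures n = 4.
Step 2: f(4) calls the closure with x = 4, returning 4 + 4 = 8.
Step 3: result = 8

The answer is 8.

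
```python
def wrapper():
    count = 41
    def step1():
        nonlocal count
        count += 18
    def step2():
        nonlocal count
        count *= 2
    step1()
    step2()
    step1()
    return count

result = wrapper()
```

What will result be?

Step 1: count = 41.
Step 2: step1(): count = 41 + 18 = 59.
Step 3: step2(): count = 59 * 2 = 118.
Step 4: step1(): count = 118 + 18 = 136. result = 136

The answer is 136.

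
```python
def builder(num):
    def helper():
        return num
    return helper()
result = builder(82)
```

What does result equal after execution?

Step 1: builder(82) binds parameter num = 82.
Step 2: helper() looks up num in enclosing scope and finds the parameter num = 82.
Step 3: result = 82

The answer is 82.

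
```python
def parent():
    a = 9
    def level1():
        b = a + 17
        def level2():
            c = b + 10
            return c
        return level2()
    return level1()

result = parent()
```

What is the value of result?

Step 1: a = 9. b = a + 17 = 26.
Step 2: c = b + 10 = 26 + 10 = 36.
Step 3: result = 36

The answer is 36.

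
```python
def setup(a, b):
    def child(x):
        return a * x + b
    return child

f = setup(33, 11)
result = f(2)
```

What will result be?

Step 1: setup(33, 11) captures a = 33, b = 11.
Step 2: f(2) computes 33 * 2 + 11 = 77.
Step 3: result = 77

The answer is 77.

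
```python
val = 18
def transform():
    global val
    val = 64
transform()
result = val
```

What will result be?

Step 1: val = 18 globally.
Step 2: transform() declares global val and sets it to 64.
Step 3: After transform(), global val = 64. result = 64

The answer is 64.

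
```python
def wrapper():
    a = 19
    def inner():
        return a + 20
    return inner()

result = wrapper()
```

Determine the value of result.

Step 1: wrapper() defines a = 19.
Step 2: inner() reads a = 19 from enclosing scope, returns 19 + 20 = 39.
Step 3: result = 39

The answer is 39.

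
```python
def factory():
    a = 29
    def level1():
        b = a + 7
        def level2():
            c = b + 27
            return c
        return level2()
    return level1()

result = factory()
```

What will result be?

Step 1: a = 29. b = a + 7 = 36.
Step 2: c = b + 27 = 36 + 27 = 63.
Step 3: result = 63

The answer is 63.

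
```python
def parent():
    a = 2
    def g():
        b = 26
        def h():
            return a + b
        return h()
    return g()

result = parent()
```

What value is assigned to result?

Step 1: parent() defines a = 2. g() defines b = 26.
Step 2: h() accesses both from enclosing scopes: a = 2, b = 26.
Step 3: result = 2 + 26 = 28

The answer is 28.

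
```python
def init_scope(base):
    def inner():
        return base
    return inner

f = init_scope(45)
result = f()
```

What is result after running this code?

Step 1: init_scope(45) creates closure capturing base = 45.
Step 2: f() returns the captured base = 45.
Step 3: result = 45

The answer is 45.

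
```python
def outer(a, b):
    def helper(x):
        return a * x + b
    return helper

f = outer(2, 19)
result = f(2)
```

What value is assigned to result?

Step 1: outer(2, 19) captures a = 2, b = 19.
Step 2: f(2) computes 2 * 2 + 19 = 23.
Step 3: result = 23

The answer is 23.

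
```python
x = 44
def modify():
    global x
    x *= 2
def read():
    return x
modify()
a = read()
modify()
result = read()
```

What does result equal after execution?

Step 1: x = 44.
Step 2: First modify(): x = 44 * 2 = 88.
Step 3: Second modify(): x = 88 * 2 = 176.
Step 4: read() returns 176

The answer is 176.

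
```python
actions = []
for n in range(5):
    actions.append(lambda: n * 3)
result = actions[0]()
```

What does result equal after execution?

Step 1: All lambdas reference the same variable n (late binding).
Step 2: After the loop, n = 4. Every lambda returns n * 3.
Step 3: actions[0]() = 4 * 3 = 12

The answer is 12.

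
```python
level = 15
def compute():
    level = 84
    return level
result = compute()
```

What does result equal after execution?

Step 1: Global level = 15.
Step 2: compute() creates local level = 84, shadowing the global.
Step 3: Returns local level = 84. result = 84

The answer is 84.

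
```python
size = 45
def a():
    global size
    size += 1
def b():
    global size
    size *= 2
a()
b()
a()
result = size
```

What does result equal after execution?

Step 1: size = 45.
Step 2: a(): size = 45 + 1 = 46.
Step 3: b(): size = 46 * 2 = 92.
Step 4: a(): size = 92 + 1 = 93

The answer is 93.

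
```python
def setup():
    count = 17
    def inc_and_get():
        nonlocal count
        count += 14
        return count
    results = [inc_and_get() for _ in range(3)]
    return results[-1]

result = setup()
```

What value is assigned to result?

Step 1: count = 17.
Step 2: Three calls to inc_and_get(), each adding 14.
Step 3: Last value = 17 + 14 * 3 = 59

The answer is 59.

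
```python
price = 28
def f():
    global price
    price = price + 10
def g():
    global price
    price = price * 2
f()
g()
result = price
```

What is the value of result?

Step 1: price = 28.
Step 2: f() adds 10: price = 28 + 10 = 38.
Step 3: g() doubles: price = 38 * 2 = 76.
Step 4: result = 76

The answer is 76.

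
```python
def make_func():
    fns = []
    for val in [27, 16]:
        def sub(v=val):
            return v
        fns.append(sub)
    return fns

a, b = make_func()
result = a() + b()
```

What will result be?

Step 1: Default argument v=val captures val at each iteration.
Step 2: a() returns 27 (captured at first iteration), b() returns 16 (captured at second).
Step 3: result = 27 + 16 = 43

The answer is 43.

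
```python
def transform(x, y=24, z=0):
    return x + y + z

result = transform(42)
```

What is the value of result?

Step 1: transform(42) uses defaults y = 24, z = 0.
Step 2: Returns 42 + 24 + 0 = 66.
Step 3: result = 66

The answer is 66.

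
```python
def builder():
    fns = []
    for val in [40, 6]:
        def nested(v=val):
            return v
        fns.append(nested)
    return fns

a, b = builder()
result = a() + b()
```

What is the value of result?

Step 1: Default argument v=val captures val at each iteration.
Step 2: a() returns 40 (captured at first iteration), b() returns 6 (captured at second).
Step 3: result = 40 + 6 = 46

The answer is 46.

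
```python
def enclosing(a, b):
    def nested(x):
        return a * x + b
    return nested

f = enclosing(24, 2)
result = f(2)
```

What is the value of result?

Step 1: enclosing(24, 2) captures a = 24, b = 2.
Step 2: f(2) computes 24 * 2 + 2 = 50.
Step 3: result = 50

The answer is 50.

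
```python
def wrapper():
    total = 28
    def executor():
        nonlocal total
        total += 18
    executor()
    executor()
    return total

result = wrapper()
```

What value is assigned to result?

Step 1: total starts at 28.
Step 2: executor() is called 2 times, each adding 18.
Step 3: total = 28 + 18 * 2 = 64

The answer is 64.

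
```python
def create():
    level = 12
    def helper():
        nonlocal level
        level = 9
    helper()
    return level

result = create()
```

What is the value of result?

Step 1: create() sets level = 12.
Step 2: helper() uses nonlocal to reassign level = 9.
Step 3: result = 9

The answer is 9.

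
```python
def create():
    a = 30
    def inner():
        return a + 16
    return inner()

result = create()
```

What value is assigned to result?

Step 1: create() defines a = 30.
Step 2: inner() reads a = 30 from enclosing scope, returns 30 + 16 = 46.
Step 3: result = 46

The answer is 46.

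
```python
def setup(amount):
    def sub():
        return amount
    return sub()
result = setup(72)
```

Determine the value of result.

Step 1: setup(72) binds parameter amount = 72.
Step 2: sub() looks up amount in enclosing scope and finds the parameter amount = 72.
Step 3: result = 72

The answer is 72.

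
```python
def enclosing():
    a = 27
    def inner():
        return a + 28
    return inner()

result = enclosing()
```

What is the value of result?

Step 1: enclosing() defines a = 27.
Step 2: inner() reads a = 27 from enclosing scope, returns 27 + 28 = 55.
Step 3: result = 55

The answer is 55.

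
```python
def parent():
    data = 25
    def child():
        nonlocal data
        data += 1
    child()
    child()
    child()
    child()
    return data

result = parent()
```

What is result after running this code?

Step 1: data starts at 25.
Step 2: child() is called 4 times, each adding 1.
Step 3: data = 25 + 1 * 4 = 29

The answer is 29.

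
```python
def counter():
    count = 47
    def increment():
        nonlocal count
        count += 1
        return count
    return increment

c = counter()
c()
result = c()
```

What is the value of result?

Step 1: counter() creates closure with count = 47.
Step 2: Each c() call increments count via nonlocal. After 2 calls: 47 + 2 = 49.
Step 3: result = 49

The answer is 49.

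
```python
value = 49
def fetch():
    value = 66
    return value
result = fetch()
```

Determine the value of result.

Step 1: Global value = 49.
Step 2: fetch() creates local value = 66, shadowing the global.
Step 3: Returns local value = 66. result = 66

The answer is 66.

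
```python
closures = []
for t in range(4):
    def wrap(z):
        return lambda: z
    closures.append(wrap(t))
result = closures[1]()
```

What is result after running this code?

Step 1: wrap(t) creates a new scope capturing z = t at call time.
Step 2: closures[1] = wrap(1), so its lambda captures z = 1.
Step 3: result = 1 (closure factory fixes late binding)

The answer is 1.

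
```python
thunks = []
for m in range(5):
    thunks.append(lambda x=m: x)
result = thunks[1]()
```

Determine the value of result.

Step 1: Default argument x=m captures m's value at each iteration.
Step 2: thunks[1] captured x = 1 when m was 1.
Step 3: result = 1

The answer is 1.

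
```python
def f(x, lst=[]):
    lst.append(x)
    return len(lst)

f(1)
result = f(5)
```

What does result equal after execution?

Step 1: Mutable default list persists between calls.
Step 2: First call: lst = [1], len = 1. Second call: lst = [1, 5], len = 2.
Step 3: result = 2

The answer is 2.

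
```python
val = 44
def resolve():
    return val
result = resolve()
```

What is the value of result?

Step 1: val = 44 is defined in the global scope.
Step 2: resolve() looks up val. No local val exists, so Python checks the global scope via LEGB rule and finds val = 44.
Step 3: result = 44

The answer is 44.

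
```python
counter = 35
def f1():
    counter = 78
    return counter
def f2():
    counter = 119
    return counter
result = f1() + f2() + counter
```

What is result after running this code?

Step 1: Each function shadows global counter with its own local.
Step 2: f1() returns 78, f2() returns 119.
Step 3: Global counter = 35 is unchanged. result = 78 + 119 + 35 = 232

The answer is 232.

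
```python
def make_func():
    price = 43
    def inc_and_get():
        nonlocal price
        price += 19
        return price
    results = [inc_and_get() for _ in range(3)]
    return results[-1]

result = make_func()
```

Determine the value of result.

Step 1: price = 43.
Step 2: Three calls to inc_and_get(), each adding 19.
Step 3: Last value = 43 + 19 * 3 = 100

The answer is 100.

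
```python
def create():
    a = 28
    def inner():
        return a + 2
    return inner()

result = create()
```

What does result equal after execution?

Step 1: create() defines a = 28.
Step 2: inner() reads a = 28 from enclosing scope, returns 28 + 2 = 30.
Step 3: result = 30

The answer is 30.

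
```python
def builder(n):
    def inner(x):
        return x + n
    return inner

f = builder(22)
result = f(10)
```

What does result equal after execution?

Step 1: builder(22) creates a closure that captures n = 22.
Step 2: f(10) calls the closure with x = 10, returning 10 + 22 = 32.
Step 3: result = 32

The answer is 32.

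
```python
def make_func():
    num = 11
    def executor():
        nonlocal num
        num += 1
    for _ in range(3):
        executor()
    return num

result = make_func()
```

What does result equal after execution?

Step 1: num = 11.
Step 2: executor() is called 3 times in a loop, each adding 1 via nonlocal.
Step 3: num = 11 + 1 * 3 = 14

The answer is 14.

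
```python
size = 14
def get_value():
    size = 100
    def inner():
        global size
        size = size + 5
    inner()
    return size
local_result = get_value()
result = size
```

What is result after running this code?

Step 1: Global size = 14. get_value() creates local size = 100.
Step 2: inner() declares global size and adds 5: global size = 14 + 5 = 19.
Step 3: get_value() returns its local size = 100 (unaffected by inner).
Step 4: result = global size = 19

The answer is 19.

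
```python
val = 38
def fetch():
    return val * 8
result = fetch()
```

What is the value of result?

Step 1: val = 38 is defined globally.
Step 2: fetch() looks up val from global scope = 38, then computes 38 * 8 = 304.
Step 3: result = 304

The answer is 304.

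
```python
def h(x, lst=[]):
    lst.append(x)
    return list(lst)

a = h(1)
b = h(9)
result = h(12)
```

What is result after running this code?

Step 1: Default list is shared. list() creates copies for return values.
Step 2: Internal list grows: [1] -> [1, 9] -> [1, 9, 12].
Step 3: result = [1, 9, 12]

The answer is [1, 9, 12].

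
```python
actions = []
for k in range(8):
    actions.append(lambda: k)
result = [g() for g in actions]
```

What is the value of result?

Step 1: All 8 lambdas share the same variable k.
Step 2: After the loop, k = 7.
Step 3: Each call returns 7. result = [7, 7, 7, 7, 7, 7, 7, 7]

The answer is [7, 7, 7, 7, 7, 7, 7, 7].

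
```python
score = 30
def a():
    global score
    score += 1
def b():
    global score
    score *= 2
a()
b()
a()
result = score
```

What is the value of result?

Step 1: score = 30.
Step 2: a(): score = 30 + 1 = 31.
Step 3: b(): score = 31 * 2 = 62.
Step 4: a(): score = 62 + 1 = 63

The answer is 63.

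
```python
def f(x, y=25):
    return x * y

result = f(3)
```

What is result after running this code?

Step 1: f(3) uses default y = 25.
Step 2: Returns 3 * 25 = 75.
Step 3: result = 75

The answer is 75.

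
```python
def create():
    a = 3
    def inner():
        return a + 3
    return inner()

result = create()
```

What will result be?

Step 1: create() defines a = 3.
Step 2: inner() reads a = 3 from enclosing scope, returns 3 + 3 = 6.
Step 3: result = 6

The answer is 6.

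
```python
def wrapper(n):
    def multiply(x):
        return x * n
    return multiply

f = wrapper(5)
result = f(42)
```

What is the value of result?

Step 1: wrapper(5) returns multiply closure with n = 5.
Step 2: f(42) computes 42 * 5 = 210.
Step 3: result = 210

The answer is 210.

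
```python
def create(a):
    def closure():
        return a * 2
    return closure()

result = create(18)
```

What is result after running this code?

Step 1: create(18) binds parameter a = 18.
Step 2: closure() accesses a = 18 from enclosing scope.
Step 3: result = 18 * 2 = 36

The answer is 36.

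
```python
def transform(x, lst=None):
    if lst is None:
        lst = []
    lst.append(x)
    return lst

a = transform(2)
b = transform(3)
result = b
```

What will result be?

Step 1: None default with guard creates a NEW list each call.
Step 2: a = [2] (fresh list). b = [3] (another fresh list).
Step 3: result = [3] (this is the fix for mutable default)

The answer is [3].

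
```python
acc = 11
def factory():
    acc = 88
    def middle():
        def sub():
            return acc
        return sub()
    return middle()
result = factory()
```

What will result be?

Step 1: factory() defines acc = 88. middle() and sub() have no local acc.
Step 2: sub() checks local (none), enclosing middle() (none), enclosing factory() and finds acc = 88.
Step 3: result = 88

The answer is 88.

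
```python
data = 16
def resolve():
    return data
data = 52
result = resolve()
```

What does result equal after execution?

Step 1: data is first set to 16, then reassigned to 52.
Step 2: resolve() is called after the reassignment, so it looks up the current global data = 52.
Step 3: result = 52

The answer is 52.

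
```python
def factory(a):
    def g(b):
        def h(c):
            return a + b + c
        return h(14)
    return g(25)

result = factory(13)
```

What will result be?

Step 1: a = 13, b = 25, c = 14 across three nested scopes.
Step 2: h() accesses all three via LEGB rule.
Step 3: result = 13 + 25 + 14 = 52

The answer is 52.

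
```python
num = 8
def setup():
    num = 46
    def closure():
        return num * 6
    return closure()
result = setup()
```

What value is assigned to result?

Step 1: setup() shadows global num with num = 46.
Step 2: closure() finds num = 46 in enclosing scope, computes 46 * 6 = 276.
Step 3: result = 276

The answer is 276.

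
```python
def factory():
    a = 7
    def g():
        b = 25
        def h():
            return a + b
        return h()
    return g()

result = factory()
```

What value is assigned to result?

Step 1: factory() defines a = 7. g() defines b = 25.
Step 2: h() accesses both from enclosing scopes: a = 7, b = 25.
Step 3: result = 7 + 25 = 32

The answer is 32.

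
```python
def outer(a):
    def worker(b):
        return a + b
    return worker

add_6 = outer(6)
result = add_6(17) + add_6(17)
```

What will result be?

Step 1: add_6 captures a = 6.
Step 2: add_6(17) = 6 + 17 = 23, called twice.
Step 3: result = 23 + 23 = 46

The answer is 46.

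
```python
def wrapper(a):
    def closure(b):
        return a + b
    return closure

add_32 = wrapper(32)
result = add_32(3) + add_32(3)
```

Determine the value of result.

Step 1: add_32 captures a = 32.
Step 2: add_32(3) = 32 + 3 = 35, called twice.
Step 3: result = 35 + 35 = 70

The answer is 70.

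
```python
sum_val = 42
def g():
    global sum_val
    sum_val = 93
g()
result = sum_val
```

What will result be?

Step 1: sum_val = 42 globally.
Step 2: g() declares global sum_val and sets it to 93.
Step 3: After g(), global sum_val = 93. result = 93

The answer is 93.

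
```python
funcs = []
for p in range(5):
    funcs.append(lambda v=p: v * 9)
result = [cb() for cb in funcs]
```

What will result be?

Step 1: Default arg v=p captures p at each iteration.
Step 2: funcs[k] has v defaulting to k, returns k * 9.
Step 3: result = [0, 9, 18, 27, 36]

The answer is [0, 9, 18, 27, 36].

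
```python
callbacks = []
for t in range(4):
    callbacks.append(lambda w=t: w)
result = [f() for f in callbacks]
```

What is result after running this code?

Step 1: Default arg w=t captures t at each iteration.
Step 2: Each lambda has its own default: 0, 1, ..., 3.
Step 3: result = [0, 1, 2, 3]

The answer is [0, 1, 2, 3].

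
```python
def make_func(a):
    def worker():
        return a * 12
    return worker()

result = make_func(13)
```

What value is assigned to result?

Step 1: make_func(13) binds parameter a = 13.
Step 2: worker() accesses a = 13 from enclosing scope.
Step 3: result = 13 * 12 = 156

The answer is 156.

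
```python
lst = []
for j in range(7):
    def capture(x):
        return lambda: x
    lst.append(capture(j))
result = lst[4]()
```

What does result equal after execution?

Step 1: capture(j) creates a new scope capturing x = j at call time.
Step 2: lst[4] = capture(4), so its lambda captures x = 4.
Step 3: result = 4 (closure factory fixes late binding)

The answer is 4.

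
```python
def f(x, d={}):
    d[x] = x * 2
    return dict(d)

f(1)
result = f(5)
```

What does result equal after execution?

Step 1: Mutable default dict is shared across calls.
Step 2: First call adds 1: 2. Second call adds 5: 10.
Step 3: result = {1: 2, 5: 10}

The answer is {1: 2, 5: 10}.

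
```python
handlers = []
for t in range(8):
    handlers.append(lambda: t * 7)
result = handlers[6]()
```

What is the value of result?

Step 1: All lambdas reference the same variable t (late binding).
Step 2: After the loop, t = 7. Every lambda returns t * 7.
Step 3: handlers[6]() = 7 * 7 = 49

The answer is 49.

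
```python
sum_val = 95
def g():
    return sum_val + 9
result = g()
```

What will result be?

Step 1: sum_val = 95 is defined globally.
Step 2: g() looks up sum_val from global scope = 95, then computes 95 + 9 = 104.
Step 3: result = 104

The answer is 104.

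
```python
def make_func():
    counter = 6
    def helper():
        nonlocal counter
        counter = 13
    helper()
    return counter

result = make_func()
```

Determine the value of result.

Step 1: make_func() sets counter = 6.
Step 2: helper() uses nonlocal to reassign counter = 13.
Step 3: result = 13

The answer is 13.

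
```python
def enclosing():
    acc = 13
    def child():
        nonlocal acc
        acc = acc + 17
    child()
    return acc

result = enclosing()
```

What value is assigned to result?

Step 1: enclosing() sets acc = 13.
Step 2: child() uses nonlocal to modify acc in enclosing's scope: acc = 13 + 17 = 30.
Step 3: enclosing() returns the modified acc = 30

The answer is 30.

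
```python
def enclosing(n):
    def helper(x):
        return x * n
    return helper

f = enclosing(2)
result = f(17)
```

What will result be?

Step 1: enclosing(2) creates a closure capturing n = 2.
Step 2: f(17) computes 17 * 2 = 34.
Step 3: result = 34

The answer is 34.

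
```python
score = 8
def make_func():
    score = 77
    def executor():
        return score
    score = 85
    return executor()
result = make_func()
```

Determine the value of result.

Step 1: make_func() sets score = 77, then later score = 85.
Step 2: executor() is called after score is reassigned to 85. Closures capture variables by reference, not by value.
Step 3: result = 85

The answer is 85.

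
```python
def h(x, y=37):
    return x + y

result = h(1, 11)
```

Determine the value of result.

Step 1: h(1, 11) overrides default y with 11.
Step 2: Returns 1 + 11 = 12.
Step 3: result = 12

The answer is 12.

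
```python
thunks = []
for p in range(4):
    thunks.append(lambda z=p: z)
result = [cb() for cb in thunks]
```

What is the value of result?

Step 1: Default arg z=p captures p at each iteration.
Step 2: Each lambda has its own default: 0, 1, ..., 3.
Step 3: result = [0, 1, 2, 3]

The answer is [0, 1, 2, 3].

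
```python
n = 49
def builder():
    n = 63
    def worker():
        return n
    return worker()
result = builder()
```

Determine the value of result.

Step 1: n = 49 globally, but builder() defines n = 63 locally.
Step 2: worker() looks up n. Not in local scope, so checks enclosing scope (builder) and finds n = 63.
Step 3: result = 63

The answer is 63.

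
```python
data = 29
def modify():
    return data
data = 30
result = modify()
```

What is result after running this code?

Step 1: data is first set to 29, then reassigned to 30.
Step 2: modify() is called after the reassignment, so it looks up the current global data = 30.
Step 3: result = 30

The answer is 30.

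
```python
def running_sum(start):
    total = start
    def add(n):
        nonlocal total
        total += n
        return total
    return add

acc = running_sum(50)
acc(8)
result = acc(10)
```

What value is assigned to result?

Step 1: running_sum(50) creates closure with total = 50.
Step 2: First acc(8): total = 50 + 8 = 58.
Step 3: Second acc(10): total = 58 + 10 = 68. result = 68

The answer is 68.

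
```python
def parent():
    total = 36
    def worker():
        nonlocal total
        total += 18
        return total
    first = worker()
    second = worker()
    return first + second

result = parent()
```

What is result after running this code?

Step 1: total starts at 36.
Step 2: First call: total = 36 + 18 = 54, returns 54.
Step 3: Second call: total = 54 + 18 = 72, returns 72.
Step 4: result = 54 + 72 = 126

The answer is 126.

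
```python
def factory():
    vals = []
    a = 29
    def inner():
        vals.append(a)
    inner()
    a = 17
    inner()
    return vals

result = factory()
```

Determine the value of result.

Step 1: a = 29. inner() appends current a to vals.
Step 2: First inner(): appends 29. Then a = 17.
Step 3: Second inner(): appends 17 (closure sees updated a). result = [29, 17]

The answer is [29, 17].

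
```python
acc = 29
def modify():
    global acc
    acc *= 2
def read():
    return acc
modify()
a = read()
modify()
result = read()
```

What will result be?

Step 1: acc = 29.
Step 2: First modify(): acc = 29 * 2 = 58.
Step 3: Second modify(): acc = 58 * 2 = 116.
Step 4: read() returns 116

The answer is 116.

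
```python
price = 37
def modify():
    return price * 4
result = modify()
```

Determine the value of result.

Step 1: price = 37 is defined globally.
Step 2: modify() looks up price from global scope = 37, then computes 37 * 4 = 148.
Step 3: result = 148

The answer is 148.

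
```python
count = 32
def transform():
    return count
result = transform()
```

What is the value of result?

Step 1: count = 32 is defined in the global scope.
Step 2: transform() looks up count. No local count exists, so Python checks the global scope via LEGB rule and finds count = 32.
Step 3: result = 32

The answer is 32.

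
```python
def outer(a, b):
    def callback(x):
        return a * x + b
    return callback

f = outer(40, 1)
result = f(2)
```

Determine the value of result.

Step 1: outer(40, 1) captures a = 40, b = 1.
Step 2: f(2) computes 40 * 2 + 1 = 81.
Step 3: result = 81

The answer is 81.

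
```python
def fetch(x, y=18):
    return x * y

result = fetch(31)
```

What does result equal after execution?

Step 1: fetch(31) uses default y = 18.
Step 2: Returns 31 * 18 = 558.
Step 3: result = 558

The answer is 558.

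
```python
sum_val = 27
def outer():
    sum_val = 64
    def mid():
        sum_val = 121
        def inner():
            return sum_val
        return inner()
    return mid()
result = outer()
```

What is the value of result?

Step 1: Three levels of shadowing: global 27, outer 64, mid 121.
Step 2: inner() finds sum_val = 121 in enclosing mid() scope.
Step 3: result = 121

The answer is 121.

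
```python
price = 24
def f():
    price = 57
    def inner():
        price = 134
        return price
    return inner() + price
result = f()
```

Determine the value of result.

Step 1: f() has local price = 57. inner() has local price = 134.
Step 2: inner() returns its local price = 134.
Step 3: f() returns 134 + its own price (57) = 191

The answer is 191.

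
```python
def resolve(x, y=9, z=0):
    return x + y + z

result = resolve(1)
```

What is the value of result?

Step 1: resolve(1) uses defaults y = 9, z = 0.
Step 2: Returns 1 + 9 + 0 = 10.
Step 3: result = 10

The answer is 10.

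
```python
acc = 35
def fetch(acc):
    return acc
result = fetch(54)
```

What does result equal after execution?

Step 1: Global acc = 35.
Step 2: fetch(54) takes parameter acc = 54, which shadows the global.
Step 3: result = 54

The answer is 54.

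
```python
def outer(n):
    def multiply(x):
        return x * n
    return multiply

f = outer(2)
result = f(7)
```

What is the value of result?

Step 1: outer(2) returns multiply closure with n = 2.
Step 2: f(7) computes 7 * 2 = 14.
Step 3: result = 14

The answer is 14.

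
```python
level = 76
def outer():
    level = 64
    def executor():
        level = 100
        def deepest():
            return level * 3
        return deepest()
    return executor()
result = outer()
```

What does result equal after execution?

Step 1: deepest() looks up level through LEGB: not local, finds level = 100 in enclosing executor().
Step 2: Returns 100 * 3 = 300.
Step 3: result = 300

The answer is 300.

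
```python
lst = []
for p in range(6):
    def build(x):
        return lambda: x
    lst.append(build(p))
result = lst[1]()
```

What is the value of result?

Step 1: build(p) creates a new scope capturing x = p at call time.
Step 2: lst[1] = build(1), so its lambda captures x = 1.
Step 3: result = 1 (closure factory fixes late binding)

The answer is 1.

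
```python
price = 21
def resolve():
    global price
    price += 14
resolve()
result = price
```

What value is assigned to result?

Step 1: price = 21 globally.
Step 2: resolve() modifies global price: price += 14 = 35.
Step 3: result = 35

The answer is 35.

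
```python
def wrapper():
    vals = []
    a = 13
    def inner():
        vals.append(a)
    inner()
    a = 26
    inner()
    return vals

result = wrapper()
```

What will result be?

Step 1: a = 13. inner() appends current a to vals.
Step 2: First inner(): appends 13. Then a = 26.
Step 3: Second inner(): appends 26 (closure sees updated a). result = [13, 26]

The answer is [13, 26].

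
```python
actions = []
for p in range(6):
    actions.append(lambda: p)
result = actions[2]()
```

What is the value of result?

Step 1: The loop creates 6 lambdas, all referencing the same variable p.
Step 2: After the loop, p = 5 (final value).
Step 3: actions[2]() looks up p at call time and finds 5. This is the late binding gotcha. result = 5

The answer is 5.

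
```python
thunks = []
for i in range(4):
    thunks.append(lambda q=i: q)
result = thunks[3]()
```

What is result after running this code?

Step 1: Default argument q=i captures i's value at each iteration.
Step 2: thunks[3] captured q = 3 when i was 3.
Step 3: result = 3

The answer is 3.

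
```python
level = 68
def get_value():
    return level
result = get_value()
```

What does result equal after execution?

Step 1: level = 68 is defined in the global scope.
Step 2: get_value() looks up level. No local level exists, so Python checks the global scope via LEGB rule and finds level = 68.
Step 3: result = 68

The answer is 68.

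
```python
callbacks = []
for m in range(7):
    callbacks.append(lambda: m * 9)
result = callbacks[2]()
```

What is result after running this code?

Step 1: All lambdas reference the same variable m (late binding).
Step 2: After the loop, m = 6. Every lambda returns m * 9.
Step 3: callbacks[2]() = 6 * 9 = 54

The answer is 54.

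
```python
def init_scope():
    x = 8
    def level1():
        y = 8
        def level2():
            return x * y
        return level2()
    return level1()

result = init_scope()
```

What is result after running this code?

Step 1: x = 8 in init_scope. y = 8 in level1.
Step 2: level2() reads x = 8 and y = 8 from enclosing scopes.
Step 3: result = 8 * 8 = 64

The answer is 64.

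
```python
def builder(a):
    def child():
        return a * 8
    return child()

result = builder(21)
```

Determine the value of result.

Step 1: builder(21) binds parameter a = 21.
Step 2: child() accesses a = 21 from enclosing scope.
Step 3: result = 21 * 8 = 168

The answer is 168.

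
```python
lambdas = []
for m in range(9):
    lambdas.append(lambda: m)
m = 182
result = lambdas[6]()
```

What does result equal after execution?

Step 1: Lambdas capture the variable m by reference, not by value.
Step 2: After the loop, m is reassigned to 182.
Step 3: lambdas[6]() looks up the current m = 182. result = 182

The answer is 182.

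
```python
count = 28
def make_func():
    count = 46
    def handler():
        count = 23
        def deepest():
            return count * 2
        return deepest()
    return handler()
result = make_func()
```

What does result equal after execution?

Step 1: deepest() looks up count through LEGB: not local, finds count = 23 in enclosing handler().
Step 2: Returns 23 * 2 = 46.
Step 3: result = 46

The answer is 46.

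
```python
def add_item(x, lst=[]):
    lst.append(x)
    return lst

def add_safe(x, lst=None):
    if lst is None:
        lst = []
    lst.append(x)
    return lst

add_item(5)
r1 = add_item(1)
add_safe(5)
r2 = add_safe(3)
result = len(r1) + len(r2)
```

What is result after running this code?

Step 1: add_item shares mutable default: after 2 calls, lst = [5, 1], len = 2.
Step 2: add_safe creates fresh list each time: r2 = [3], len = 1.
Step 3: result = 2 + 1 = 3

The answer is 3.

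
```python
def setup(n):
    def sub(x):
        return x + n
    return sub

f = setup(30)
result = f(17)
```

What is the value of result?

Step 1: setup(30) creates a closure that captures n = 30.
Step 2: f(17) calls the closure with x = 17, returning 17 + 30 = 47.
Step 3: result = 47

The answer is 47.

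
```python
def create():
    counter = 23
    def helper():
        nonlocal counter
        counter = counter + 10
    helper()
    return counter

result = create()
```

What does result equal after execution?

Step 1: create() sets counter = 23.
Step 2: helper() uses nonlocal to modify counter in create's scope: counter = 23 + 10 = 33.
Step 3: create() returns the modified counter = 33

The answer is 33.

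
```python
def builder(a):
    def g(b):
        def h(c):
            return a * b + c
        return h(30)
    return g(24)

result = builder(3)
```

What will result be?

Step 1: a = 3, b = 24, c = 30.
Step 2: h() computes a * b + c = 3 * 24 + 30 = 102.
Step 3: result = 102

The answer is 102.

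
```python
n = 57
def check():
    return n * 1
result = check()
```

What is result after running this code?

Step 1: n = 57 is defined globally.
Step 2: check() looks up n from global scope = 57, then computes 57 * 1 = 57.
Step 3: result = 57

The answer is 57.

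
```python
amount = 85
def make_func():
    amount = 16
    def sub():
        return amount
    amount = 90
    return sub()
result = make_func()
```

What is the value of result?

Step 1: make_func() sets amount = 16, then later amount = 90.
Step 2: sub() is called after amount is reassigned to 90. Closures capture variables by reference, not by value.
Step 3: result = 90

The answer is 90.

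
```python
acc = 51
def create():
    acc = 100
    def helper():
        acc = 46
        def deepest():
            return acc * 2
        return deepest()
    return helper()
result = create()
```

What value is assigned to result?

Step 1: deepest() looks up acc through LEGB: not local, finds acc = 46 in enclosing helper().
Step 2: Returns 46 * 2 = 92.
Step 3: result = 92

The answer is 92.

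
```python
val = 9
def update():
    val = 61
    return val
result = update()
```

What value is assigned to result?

Step 1: Global val = 9.
Step 2: update() creates local val = 61, shadowing the global.
Step 3: Returns local val = 61. result = 61

The answer is 61.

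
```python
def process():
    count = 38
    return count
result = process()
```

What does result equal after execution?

Step 1: process() defines count = 38 in its local scope.
Step 2: return count finds the local variable count = 38.
Step 3: result = 38

The answer is 38.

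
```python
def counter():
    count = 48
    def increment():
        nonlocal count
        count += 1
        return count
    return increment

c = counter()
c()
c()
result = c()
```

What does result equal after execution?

Step 1: counter() creates closure with count = 48.
Step 2: Each c() call increments count via nonlocal. After 3 calls: 48 + 3 = 51.
Step 3: result = 51

The answer is 51.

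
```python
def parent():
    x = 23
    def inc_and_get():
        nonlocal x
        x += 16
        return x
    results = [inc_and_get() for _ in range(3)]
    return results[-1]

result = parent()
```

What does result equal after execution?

Step 1: x = 23.
Step 2: Three calls to inc_and_get(), each adding 16.
Step 3: Last value = 23 + 16 * 3 = 71

The answer is 71.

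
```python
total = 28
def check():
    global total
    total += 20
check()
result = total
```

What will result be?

Step 1: total = 28 globally.
Step 2: check() modifies global total: total += 20 = 48.
Step 3: result = 48

The answer is 48.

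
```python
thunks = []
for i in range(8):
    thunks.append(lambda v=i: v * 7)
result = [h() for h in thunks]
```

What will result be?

Step 1: Default arg v=i captures i at each iteration.
Step 2: thunks[k] has v defaulting to k, returns k * 7.
Step 3: result = [0, 7, 14, 21, 28, 35, 42, 49]

The answer is [0, 7, 14, 21, 28, 35, 42, 49].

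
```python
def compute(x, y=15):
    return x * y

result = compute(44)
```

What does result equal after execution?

Step 1: compute(44) uses default y = 15.
Step 2: Returns 44 * 15 = 660.
Step 3: result = 660

The answer is 660.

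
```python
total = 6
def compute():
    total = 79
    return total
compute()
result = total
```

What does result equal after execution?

Step 1: Global total = 6.
Step 2: compute() creates local total = 79 (shadow, not modification).
Step 3: After compute() returns, global total is unchanged. result = 6

The answer is 6.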